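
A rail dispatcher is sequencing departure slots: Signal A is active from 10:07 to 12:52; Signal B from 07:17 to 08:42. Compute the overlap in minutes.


Interval A: [607, 772] minutes from midnight
Interval B: [437, 522] minutes from midnight
Overlap start = max(607, 437) = 607
Overlap end = min(772, 522) = 522
End <= start, so the intervals do not overlap: 0 minutes

0


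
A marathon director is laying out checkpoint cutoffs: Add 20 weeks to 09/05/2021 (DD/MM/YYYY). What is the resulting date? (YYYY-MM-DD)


Start: 2021-05-09
Weeks to add: 20
Convert to days: 20 x 7 = 140 days
Add 140 days to 2021-05-09
Result: 2021-09-26

2021-09-26


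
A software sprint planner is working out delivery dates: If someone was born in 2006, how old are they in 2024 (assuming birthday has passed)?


Birth year: 2006
Current year: 2024
Age = current year - birth year
Age = 2024 - 2006 = 18

18


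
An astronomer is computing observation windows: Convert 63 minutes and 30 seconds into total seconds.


Minutes: 63
Seconds: 30
Convert minutes to seconds: 63 x 60 = 3780
Add remaining seconds: 3780 + 30 = 3810

3810


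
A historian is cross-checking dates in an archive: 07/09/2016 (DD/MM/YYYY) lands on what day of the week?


Date: 2016-09-07
January 1, 2016 is a Friday
Day of year: 251
Offset from Jan 1: 250 days
250 mod 7 = 5
Result: Wednesday

Wednesday


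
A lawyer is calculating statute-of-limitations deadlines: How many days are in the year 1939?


Year: 1939
Check leap year rules:
Divisible by 4? No
1939 is not a leap year
Days: 365

365


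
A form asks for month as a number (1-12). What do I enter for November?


Calendar month order:
10. October
11. November <--
12. December
November is month number 11

11


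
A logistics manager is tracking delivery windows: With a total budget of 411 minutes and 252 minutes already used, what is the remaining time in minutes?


Total budget: 411 minutes
Time used: 252 minutes
Remaining: 411 - 252 = 159 minutes
Percent used: 61.3%
Percent remaining: 38.7%

159


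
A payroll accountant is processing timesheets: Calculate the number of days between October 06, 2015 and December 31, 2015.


Start: October 06, 2015
End: December 31, 2015
Days left in October: 25
November: 30
December: 31
Sum of remaining months: 61
Total: 25 + 61 = 86

86


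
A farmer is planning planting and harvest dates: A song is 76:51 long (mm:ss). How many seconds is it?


Minutes: 76
Extra seconds: 51
Seconds per minute: 60
Minutes to seconds: 76 x 60 = 4560
Total: 4560 + 51 = 4611

4611


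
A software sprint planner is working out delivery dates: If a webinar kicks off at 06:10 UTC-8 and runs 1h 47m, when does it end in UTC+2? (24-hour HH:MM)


Start: 06:10 in UTC-8
Step 1 - add duration:
  minutes: 10 + 47 = 57
  hours: 6 + 1 + 0 = 7
  end in UTC-8: 07:57
Step 2 - convert UTC-8 -> UTC+2:
  offset difference: 2 - (-8) = 10 hours
  7 + (10) = 17 -> mod 24 = 17
Result: 17:57 in UTC+2

17:57


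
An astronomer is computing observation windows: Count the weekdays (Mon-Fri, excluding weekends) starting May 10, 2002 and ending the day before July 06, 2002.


Start: 2002-05-10 (Friday)
End (exclusive): 2002-07-06 (Saturday)
Total calendar days: 57
Full weeks: 57 // 7 = 8 -> 40 weekdays
Remaining 1 days starting on Friday:
  Fri(w) -> 1 weekdays
Total business days: 40 + 1 = 41

41


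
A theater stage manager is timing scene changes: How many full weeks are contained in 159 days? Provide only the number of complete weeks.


Total days: 159
Days per week: 7
Division: 159 / 7 = 22 remainder 5
Complete weeks: 22
Remaining days: 5

22


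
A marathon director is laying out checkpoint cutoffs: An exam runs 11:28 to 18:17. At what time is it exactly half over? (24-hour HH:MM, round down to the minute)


Start time: 11:28 = 688 minutes from midnight
End time: 18:17 = 1097 minutes from midnight
Sum: 688 + 1097 = 1785
Midpoint: 1785 / 2 = 892 minutes
Convert: 892 / 60 = 14 hours, 52 minutes
Result: 14:52

14:52


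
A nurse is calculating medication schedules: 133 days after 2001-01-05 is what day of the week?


Start: 2001-01-05 (Friday)
Step 1 - find target date: add 133 days
  2001-01-05 + 133 days = 2001-05-18
Step 2 - day of week:
  133 mod 7 = 0
  Friday + 0 days -> Friday
Result: Friday (2001-05-18)

Friday


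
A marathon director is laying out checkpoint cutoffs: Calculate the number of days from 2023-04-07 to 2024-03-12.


Start date: 2023-04-07
End date: 2024-03-12
Apr 2023: +24 days
May 2023: +31 days
Jun 2023: +30 days
... (9 more months)
Total: 340 days

340


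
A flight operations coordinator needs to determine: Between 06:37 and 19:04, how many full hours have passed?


Start: 06:37
End: 19:04
Hour difference: 19 - 6 = 13 hours
Minute difference: 4 - 37 = -33 minutes
Total minutes: 747
Complete hours: 747 / 60 = 12 (remainder 27)

12


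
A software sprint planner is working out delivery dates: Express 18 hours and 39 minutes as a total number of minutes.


Hours: 18
Extra minutes: 39
Minutes per hour: 60
Hours to minutes: 18 x 60 = 1080
Total: 1080 + 39 = 1119

1119


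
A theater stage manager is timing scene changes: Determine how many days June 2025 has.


Month: June
Year: 2025
June is a 30-day month
Total: 30 days

30


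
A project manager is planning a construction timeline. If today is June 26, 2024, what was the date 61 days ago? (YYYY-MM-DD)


Start: 2024-06-26
Subtracting 61 days
Days already passed in June: 26
After going back through June: 35 more days to subtract
May 2024: 31 days, 4 remaining
April 2024 has 30 days, need 4
Result: 2024-04-26

2024-04-26


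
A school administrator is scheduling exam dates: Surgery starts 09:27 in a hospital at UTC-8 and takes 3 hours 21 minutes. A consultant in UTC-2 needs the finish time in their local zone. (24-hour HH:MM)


Start: 09:27 in UTC-8
Step 1 - add duration:
  minutes: 27 + 21 = 48
  hours: 9 + 3 + 0 = 12
  end in UTC-8: 12:48
Step 2 - convert UTC-8 -> UTC-2:
  offset difference: -2 - (-8) = 6 hours
  12 + (6) = 18 -> mod 24 = 18
Result: 18:48 in UTC-2

18:48


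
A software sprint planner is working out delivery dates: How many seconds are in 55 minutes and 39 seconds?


Minutes: 55
Seconds: 39
Convert minutes to seconds: 55 x 60 = 3300
Add remaining seconds: 3300 + 39 = 3339

3339


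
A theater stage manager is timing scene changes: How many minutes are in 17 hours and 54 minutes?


Hours: 17
Extra minutes: 54
Minutes per hour: 60
Hours to minutes: 17 x 60 = 1020
Total: 1020 + 54 = 1074

1074


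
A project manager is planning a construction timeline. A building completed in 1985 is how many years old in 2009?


Birth year: 1985
Current year: 2009
Age = current year - birth year
Age = 2009 - 1985 = 24

24


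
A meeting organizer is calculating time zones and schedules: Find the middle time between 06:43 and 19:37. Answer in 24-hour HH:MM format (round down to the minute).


Start time: 06:43 = 403 minutes from midnight
End time: 19:37 = 1177 minutes from midnight
Sum: 403 + 1177 = 1580
Midpoint: 1580 / 2 = 790 minutes
Convert: 790 / 60 = 13 hours, 10 minutes
Result: 13:10

13:10


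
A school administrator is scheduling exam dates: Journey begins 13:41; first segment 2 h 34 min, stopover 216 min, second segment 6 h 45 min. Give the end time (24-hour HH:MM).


Depart: 13:41
Leg 1: +154 min -> 16:15
Layover: +216 min -> 19:51
Leg 2: +405 min -> 02:36
Total travel: 775 minutes = 12h 55m
Arrival: 02:36

02:36


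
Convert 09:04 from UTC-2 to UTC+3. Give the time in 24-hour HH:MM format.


Local time: 09:04 at UTC-2 (offset -2h)
Target zone: UTC+3 (offset 3h)
Difference: 3 - (-2) = 5 hours
Calculation: 9 + (5) = 14
Result: 14:04

14:04


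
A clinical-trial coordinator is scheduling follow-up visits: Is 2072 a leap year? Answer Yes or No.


Year: 2072
Divisible by 4? 2072 / 4 = 518.0 -> Yes
Divisible by 100? 2072 / 100 = 20.72 -> No
Divisible by 4 but not 100, so it IS a leap year

Yes


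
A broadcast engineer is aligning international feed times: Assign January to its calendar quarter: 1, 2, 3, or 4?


Month: January (month 1)
Q1: January-March (months 1-3)
Q2: April-June (months 4-6)
Q3: July-September (months 7-9)
Q4: October-December (months 10-12)
Month 1 falls in Q1

1


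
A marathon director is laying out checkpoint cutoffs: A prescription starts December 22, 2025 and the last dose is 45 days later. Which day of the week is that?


Start: 2025-12-22 (Monday)
Step 1 - find target date: add 45 days
  2025-12-22 + 45 days = 2026-02-05
Step 2 - day of week:
  45 mod 7 = 3
  Monday + 3 days -> Thursday
Result: Thursday (2026-02-05)

Thursday


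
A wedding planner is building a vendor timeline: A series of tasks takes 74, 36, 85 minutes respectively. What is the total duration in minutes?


Durations: 74, 36, 85
Running sum: 74
+ 36 = 110
+ 85 = 195
Total duration: 195 minutes
That is 3 hours and 15 minutes

195


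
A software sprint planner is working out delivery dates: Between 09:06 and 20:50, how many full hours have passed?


Start: 09:06
End: 20:50
Hour difference: 20 - 9 = 11 hours
Minute difference: 50 - 6 = 44 minutes
Total minutes: 704
Complete hours: 704 / 60 = 11 (remainder 44)

11


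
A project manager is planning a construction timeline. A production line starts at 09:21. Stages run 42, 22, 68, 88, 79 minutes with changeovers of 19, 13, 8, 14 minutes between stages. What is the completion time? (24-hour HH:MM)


Start: 09:21 = 561 min from midnight
  after task 1 (42 min): 10:03
  after break (19 min): 10:22
  after task 2 (22 min): 10:44
  after break (13 min): 10:57
  after task 3 (68 min): 12:05
  after break (8 min): 12:13
  after task 4 (88 min): 13:41
  after break (14 min): 13:55
  after task 5 (79 min): 15:14
Total elapsed: 353 minutes
End time: 15:14

15:14


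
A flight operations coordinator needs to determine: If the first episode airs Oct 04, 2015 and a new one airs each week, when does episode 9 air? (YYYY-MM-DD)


First occurrence: 2015-10-04 (occurrence 1)
Each occurrence is 7 days after the previous.
Occurrence 9 is 8 weeks after the first.
8 weeks = 56 days
2015-10-04 + 56 days = 2015-11-29

2015-11-29


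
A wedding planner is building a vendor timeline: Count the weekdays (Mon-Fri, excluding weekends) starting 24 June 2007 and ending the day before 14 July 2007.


Start: 2007-06-24 (Sunday)
End (exclusive): 2007-07-14 (Saturday)
Total calendar days: 20
Full weeks: 20 // 7 = 2 -> 10 weekdays
Remaining 6 days starting on Sunday:
  Sun(-), Mon(w), Tue(w), Wed(w), Thu(w), Fri(w) -> 5 weekdays
Total business days: 10 + 5 = 15

15


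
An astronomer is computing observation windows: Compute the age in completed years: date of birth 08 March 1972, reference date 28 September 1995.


Birth: 1972-03-08
Reference: 1995-09-28
Year difference: 1995 - 1972 = 23
Has birthday (03-08) occurred by 09-28? Yes
Age in full years: 23

23


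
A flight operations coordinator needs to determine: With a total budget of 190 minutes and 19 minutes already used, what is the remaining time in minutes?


Total budget: 190 minutes
Time used: 19 minutes
Remaining: 190 - 19 = 171 minutes
Percent used: 10.0%
Percent remaining: 90.0%

171


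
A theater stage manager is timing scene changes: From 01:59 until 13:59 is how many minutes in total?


Start time: 01:59 = 119 minutes from midnight
End time: 13:59 = 839 minutes from midnight
Difference: 839 - 119 = 720 minutes
That is 12 hours and 0 minutes

720


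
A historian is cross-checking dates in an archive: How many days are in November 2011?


Month: November
Year: 2011
November is a 30-day month
Total: 30 days

30


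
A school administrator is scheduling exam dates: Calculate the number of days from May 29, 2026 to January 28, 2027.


Start date: 2026-05-29
End date: 2027-01-28
May 2026: +3 days
Jun 2026: +30 days
Jul 2026: +31 days
... (6 more months)
Total: 244 days

244


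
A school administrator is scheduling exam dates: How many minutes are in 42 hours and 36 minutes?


Hours: 42
Minutes: 36
Convert hours to minutes: 42 x 60 = 2520
Add remaining minutes: 2520 + 36 = 2556

2556


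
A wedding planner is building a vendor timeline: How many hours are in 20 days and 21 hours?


Days: 20
Extra hours: 21
Hours per day: 24
Days to hours: 20 x 24 = 480
Total: 480 + 21 = 501

501


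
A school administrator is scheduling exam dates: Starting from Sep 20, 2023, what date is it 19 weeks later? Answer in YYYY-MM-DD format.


Start: 2023-09-20
Weeks to add: 19
Convert to days: 19 x 7 = 133 days
Add 133 days to 2023-09-20
Result: 2024-01-31

2024-01-31


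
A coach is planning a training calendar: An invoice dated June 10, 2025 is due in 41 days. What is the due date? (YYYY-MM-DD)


Start: 2025-06-10
Adding 41 days
Days remaining in June: 20
After June: 21 days still to add
July 2025 has 31 days, need 21
Result: 2025-07-21

2025-07-21


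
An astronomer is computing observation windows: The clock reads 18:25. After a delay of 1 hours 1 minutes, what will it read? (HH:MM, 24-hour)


Start time: 18:25
Adding: 1 hours 1 minutes
Minutes: 25 + 1 = 26
Hours: 18 + 1 + 0 = 19
Result: 19:26

19:26


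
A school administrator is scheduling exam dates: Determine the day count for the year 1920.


Year: 1920
Check leap year rules:
Divisible by 4? Yes
Divisible by 100? No
1920 is a leap year
Days: 366

366


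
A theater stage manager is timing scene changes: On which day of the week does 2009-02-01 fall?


Date: 2009-02-01
January 1, 2009 is a Thursday
Day of year: 32
Offset from Jan 1: 31 days
31 mod 7 = 3
Result: Sunday

Sunday


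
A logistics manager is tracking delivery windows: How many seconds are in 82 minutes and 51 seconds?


Minutes: 82
Extra seconds: 51
Seconds per minute: 60
Minutes to seconds: 82 x 60 = 4920
Total: 4920 + 51 = 4971

4971


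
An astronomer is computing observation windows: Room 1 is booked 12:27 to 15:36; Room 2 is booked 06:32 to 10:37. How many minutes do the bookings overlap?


Interval A: [747, 936] minutes from midnight
Interval B: [392, 637] minutes from midnight
Overlap start = max(747, 392) = 747
Overlap end = min(936, 637) = 637
End <= start, so the intervals do not overlap: 0 minutes

0


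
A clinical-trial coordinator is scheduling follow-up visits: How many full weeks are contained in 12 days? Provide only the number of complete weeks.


Total days: 12
Days per week: 7
Division: 12 / 7 = 1 remainder 5
Complete weeks: 1
Remaining days: 5

1


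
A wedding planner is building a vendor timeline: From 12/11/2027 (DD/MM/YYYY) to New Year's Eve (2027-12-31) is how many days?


Start: November 12, 2027
End: December 31, 2027
Days left in November: 18
December: 31
Sum of remaining months: 31
Total: 18 + 31 = 49

49


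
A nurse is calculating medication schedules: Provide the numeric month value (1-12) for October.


Calendar month order:
9. September
10. October <--
11. November
October is month number 10

10


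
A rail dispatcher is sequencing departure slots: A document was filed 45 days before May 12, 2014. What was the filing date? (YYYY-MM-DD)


Start: 2014-05-12
Subtracting 45 days
Days already passed in May: 12
After going back through May: 33 more days to subtract
April 2014: 30 days, 3 remaining
March 2014 has 31 days, need 3
Result: 2014-03-28

2014-03-28


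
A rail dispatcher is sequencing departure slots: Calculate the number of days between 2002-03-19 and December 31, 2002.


Start: March 19, 2002
End: December 31, 2002
Days left in March: 12
April: 30
May: 31
June: 30
July: 31
... plus remaining months
Sum of remaining months: 275
Total: 12 + 275 = 287

287


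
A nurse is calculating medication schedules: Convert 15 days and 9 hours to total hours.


Days: 15
Extra hours: 9
Hours per day: 24
Days to hours: 15 x 24 = 360
Total: 360 + 9 = 369

369


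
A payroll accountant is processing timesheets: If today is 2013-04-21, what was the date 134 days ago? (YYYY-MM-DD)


Start: 2013-04-21
Subtracting 134 days
Days already passed in April: 21
After going back through April: 113 more days to subtract
March 2013: 31 days, 82 remaining
February 2013: 28 days, 54 remaining
January 2013: 31 days, 23 remaining
December 2012 has 31 days, need 23
Result: 2012-12-08

2012-12-08


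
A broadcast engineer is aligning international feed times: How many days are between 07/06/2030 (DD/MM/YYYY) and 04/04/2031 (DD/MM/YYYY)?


Start date: 2030-06-07
End date: 2031-04-04
Jun 2030: +24 days
Jul 2030: +31 days
Aug 2030: +31 days
... (8 more months)
Total: 301 days

301


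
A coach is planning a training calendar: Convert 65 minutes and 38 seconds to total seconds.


Minutes: 65
Extra seconds: 38
Seconds per minute: 60
Minutes to seconds: 65 x 60 = 3900
Total: 3900 + 38 = 3938

3938


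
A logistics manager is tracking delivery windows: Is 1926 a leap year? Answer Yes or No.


Year: 1926
Divisible by 4? 1926 / 4 = 481.5 -> No
Not divisible by 4, so NOT a leap year

No


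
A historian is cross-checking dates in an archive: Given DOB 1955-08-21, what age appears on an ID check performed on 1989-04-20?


Birth: 1955-08-21
Reference: 1989-04-20
Year difference: 1989 - 1955 = 34
Has birthday (08-21) occurred by 04-20? No
Birthday not yet reached this year -> subtract 1
Age in full years: 33

33


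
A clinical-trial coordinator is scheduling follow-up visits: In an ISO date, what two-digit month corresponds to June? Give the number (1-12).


Calendar month order:
5. May
6. June <--
7. July
June is month number 6

6


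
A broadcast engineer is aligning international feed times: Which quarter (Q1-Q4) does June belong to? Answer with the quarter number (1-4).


Month: June (month 6)
Q1: January-March (months 1-3)
Q2: April-June (months 4-6)
Q3: July-September (months 7-9)
Q4: October-December (months 10-12)
Month 6 falls in Q2

2


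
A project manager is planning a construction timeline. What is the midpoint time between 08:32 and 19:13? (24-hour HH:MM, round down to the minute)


Start time: 08:32 = 512 minutes from midnight
End time: 19:13 = 1153 minutes from midnight
Sum: 512 + 1153 = 1665
Midpoint: 1665 / 2 = 832 minutes
Convert: 832 / 60 = 13 hours, 52 minutes
Result: 13:52

13:52


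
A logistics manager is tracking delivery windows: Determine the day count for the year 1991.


Year: 1991
Check leap year rules:
Divisible by 4? No
1991 is not a leap year
Days: 365

365


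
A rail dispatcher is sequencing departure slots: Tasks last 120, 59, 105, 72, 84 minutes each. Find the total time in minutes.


Durations: 120, 59, 105, 72, 84
Running sum: 120
+ 59 = 179
+ 105 = 284
+ 72 = 356
+ 84 = 440
Total duration: 440 minutes
That is 7 hours and 20 minutes

440


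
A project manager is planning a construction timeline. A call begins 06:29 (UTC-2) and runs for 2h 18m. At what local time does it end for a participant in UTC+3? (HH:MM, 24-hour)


Start: 06:29 in UTC-2
Step 1 - add duration:
  minutes: 29 + 18 = 47
  hours: 6 + 2 + 0 = 8
  end in UTC-2: 08:47
Step 2 - convert UTC-2 -> UTC+3:
  offset difference: 3 - (-2) = 5 hours
  8 + (5) = 13 -> mod 24 = 13
Result: 13:47 in UTC+3

13:47


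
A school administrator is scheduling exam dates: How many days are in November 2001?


Month: November
Year: 2001
November is a 30-day month
Total: 30 days

30


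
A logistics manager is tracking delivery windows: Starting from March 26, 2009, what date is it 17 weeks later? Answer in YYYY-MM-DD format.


Start: 2009-03-26
Weeks to add: 17
Convert to days: 17 x 7 = 119 days
Add 119 days to 2009-03-26
Result: 2009-07-23

2009-07-23


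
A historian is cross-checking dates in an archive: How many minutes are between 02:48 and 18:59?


Start time: 02:48 = 168 minutes from midnight
End time: 18:59 = 1139 minutes from midnight
Difference: 1139 - 168 = 971 minutes
That is 16 hours and 11 minutes

971


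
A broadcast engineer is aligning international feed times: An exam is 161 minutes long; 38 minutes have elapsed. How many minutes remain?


Total budget: 161 minutes
Time used: 38 minutes
Remaining: 161 - 38 = 123 minutes
Percent used: 23.6%
Percent remaining: 76.4%

123


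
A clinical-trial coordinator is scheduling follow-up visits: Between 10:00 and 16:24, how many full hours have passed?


Start: 10:00
End: 16:24
Hour difference: 16 - 10 = 6 hours
Minute difference: 24 - 0 = 24 minutes
Total minutes: 384
Complete hours: 384 / 60 = 6 (remainder 24)

6


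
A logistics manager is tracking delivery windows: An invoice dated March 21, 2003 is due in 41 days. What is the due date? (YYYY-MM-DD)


Start: 2003-03-21
Adding 41 days
Days remaining in March: 10
After March: 31 days still to add
April 2003: 30 days, 1 remaining
May 2003 has 31 days, need 1
Result: 2003-05-01

2003-05-01


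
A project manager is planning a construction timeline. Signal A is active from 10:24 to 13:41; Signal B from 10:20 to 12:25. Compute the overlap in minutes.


Interval A: [624, 821] minutes from midnight
Interval B: [620, 745] minutes from midnight
Overlap start = max(624, 620) = 624
Overlap end = min(821, 745) = 745
Overlap = 745 - 624 = 121 minutes

121


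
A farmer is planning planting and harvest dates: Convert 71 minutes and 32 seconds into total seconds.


Minutes: 71
Seconds: 32
Convert minutes to seconds: 71 x 60 = 4260
Add remaining seconds: 4260 + 32 = 4292

4292


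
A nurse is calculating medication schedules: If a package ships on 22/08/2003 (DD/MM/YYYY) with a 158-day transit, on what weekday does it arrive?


Start: 2003-08-22 (Friday)
Step 1 - find target date: add 158 days
  2003-08-22 + 158 days = 2004-01-27
Step 2 - day of week:
  158 mod 7 = 4
  Friday + 4 days -> Tuesday
Result: Tuesday (2004-01-27)

Tuesday


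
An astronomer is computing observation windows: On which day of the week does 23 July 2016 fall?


Date: 2016-07-23
January 1, 2016 is a Friday
Day of year: 205
Offset from Jan 1: 204 days
204 mod 7 = 1
Result: Saturday

Saturday


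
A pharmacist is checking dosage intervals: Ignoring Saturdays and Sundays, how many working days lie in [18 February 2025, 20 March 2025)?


Start: 2025-02-18 (Tuesday)
End (exclusive): 2025-03-20 (Thursday)
Total calendar days: 30
Full weeks: 30 // 7 = 4 -> 20 weekdays
Remaining 2 days starting on Tuesday:
  Tue(w), Wed(w) -> 2 weekdays
Total business days: 20 + 2 = 22

22


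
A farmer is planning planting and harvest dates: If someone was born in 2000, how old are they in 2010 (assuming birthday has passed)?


Birth year: 2000
Current year: 2010
Age = current year - birth year
Age = 2010 - 2000 = 10

10


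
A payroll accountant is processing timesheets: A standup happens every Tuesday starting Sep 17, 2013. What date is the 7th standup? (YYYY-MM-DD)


First occurrence: 2013-09-17 (occurrence 1)
Each occurrence is 7 days after the previous.
Occurrence 7 is 6 weeks after the first.
6 weeks = 42 days
2013-09-17 + 42 days = 2013-10-29

2013-10-29


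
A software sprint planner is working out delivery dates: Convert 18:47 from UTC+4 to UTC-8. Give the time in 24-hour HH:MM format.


Local time: 18:47 at UTC+4 (offset 4h)
Target zone: UTC-8 (offset -8h)
Difference: -8 - (4) = -12 hours
Calculation: 18 + (-12) = 6
Result: 06:47

06:47


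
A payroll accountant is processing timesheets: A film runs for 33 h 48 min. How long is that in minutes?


Hours: 33
Minutes: 48
Convert hours to minutes: 33 x 60 = 1980
Add remaining minutes: 1980 + 48 = 2028

2028


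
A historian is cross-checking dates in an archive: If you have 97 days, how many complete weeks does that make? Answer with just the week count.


Total days: 97
Days per week: 7
Division: 97 / 7 = 13 remainder 6
Complete weeks: 13
Remaining days: 6

13


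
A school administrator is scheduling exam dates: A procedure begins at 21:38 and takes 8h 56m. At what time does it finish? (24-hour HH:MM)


Start time: 21:38
Adding: 8 hours 56 minutes
Minutes: 38 + 56 = 94
Minute overflow: 94 >= 60, so carry 1 hour, minutes = 34
Hours: 21 + 8 + 1 = 30
Hour wraparound: 30 mod 24 = 6
Result: 06:34

06:34


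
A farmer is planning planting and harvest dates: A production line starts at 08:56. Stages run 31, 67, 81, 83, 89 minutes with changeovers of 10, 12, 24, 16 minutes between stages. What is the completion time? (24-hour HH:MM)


Start: 08:56 = 536 min from midnight
  after task 1 (31 min): 09:27
  after break (10 min): 09:37
  after task 2 (67 min): 10:44
  after break (12 min): 10:56
  after task 3 (81 min): 12:17
  after break (24 min): 12:41
  after task 4 (83 min): 14:04
  after break (16 min): 14:20
  after task 5 (89 min): 15:49
Total elapsed: 413 minutes
End time: 15:49

15:49


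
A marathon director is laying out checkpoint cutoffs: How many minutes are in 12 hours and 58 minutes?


Hours: 12
Extra minutes: 58
Minutes per hour: 60
Hours to minutes: 12 x 60 = 720
Total: 720 + 58 = 778

778


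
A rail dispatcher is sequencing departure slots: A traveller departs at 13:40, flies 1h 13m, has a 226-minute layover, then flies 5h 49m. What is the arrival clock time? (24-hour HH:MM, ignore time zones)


Depart: 13:40
Leg 1: +73 min -> 14:53
Layover: +226 min -> 18:39
Leg 2: +349 min -> 00:28
Total travel: 648 minutes = 10h 48m
Arrival: 00:28

00:28


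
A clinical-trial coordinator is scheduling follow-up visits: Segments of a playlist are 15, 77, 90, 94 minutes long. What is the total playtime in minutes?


Durations: 15, 77, 90, 94
Running sum: 15
+ 77 = 92
+ 90 = 182
+ 94 = 276
Total duration: 276 minutes
That is 4 hours and 36 minutes

276


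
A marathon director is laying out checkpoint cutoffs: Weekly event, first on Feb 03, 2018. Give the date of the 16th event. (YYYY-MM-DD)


First occurrence: 2018-02-03 (occurrence 1)
Each occurrence is 7 days after the previous.
Occurrence 16 is 15 weeks after the first.
15 weeks = 105 days
2018-02-03 + 105 days = 2018-05-19

2018-05-19


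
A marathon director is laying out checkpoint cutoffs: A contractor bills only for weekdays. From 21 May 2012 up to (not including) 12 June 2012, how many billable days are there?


Start: 2012-05-21 (Monday)
End (exclusive): 2012-06-12 (Tuesday)
Total calendar days: 22
Full weeks: 22 // 7 = 3 -> 15 weekdays
Remaining 1 days starting on Monday:
  Mon(w) -> 1 weekdays
Total business days: 15 + 1 = 16

16


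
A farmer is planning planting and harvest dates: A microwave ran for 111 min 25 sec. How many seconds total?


Minutes: 111
Extra seconds: 25
Seconds per minute: 60
Minutes to seconds: 111 x 60 = 6660
Total: 6660 + 25 = 6685

6685


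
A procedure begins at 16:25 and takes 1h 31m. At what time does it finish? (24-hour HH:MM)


Start time: 16:25
Adding: 1 hours 31 minutes
Minutes: 25 + 31 = 56
Hours: 16 + 1 + 0 = 17
Result: 17:56

17:56


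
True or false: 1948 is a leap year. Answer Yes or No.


Year: 1948
Divisible by 4? 1948 / 4 = 487.0 -> Yes
Divisible by 100? 1948 / 100 = 19.48 -> No
Divisible by 4 but not 100, so it IS a leap year

Yes


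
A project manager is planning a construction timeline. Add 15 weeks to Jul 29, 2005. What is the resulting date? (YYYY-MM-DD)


Start: 2005-07-29
Weeks to add: 15
Convert to days: 15 x 7 = 105 days
Add 105 days to 2005-07-29
Result: 2005-11-11

2005-11-11


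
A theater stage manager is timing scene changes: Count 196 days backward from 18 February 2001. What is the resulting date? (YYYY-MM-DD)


Start: 2001-02-18
Subtracting 196 days
Days already passed in February: 18
After going back through February: 178 more days to subtract
January 2001: 31 days, 147 remaining
December 2000: 31 days, 116 remaining
November 2000: 30 days, 86 remaining
October 2000: 31 days, 55 remaining
Result: 2000-08-06

2000-08-06


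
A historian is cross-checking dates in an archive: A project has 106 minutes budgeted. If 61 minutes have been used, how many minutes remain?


Total budget: 106 minutes
Time used: 61 minutes
Remaining: 106 - 61 = 45 minutes
Percent used: 57.5%
Percent remaining: 42.5%

45


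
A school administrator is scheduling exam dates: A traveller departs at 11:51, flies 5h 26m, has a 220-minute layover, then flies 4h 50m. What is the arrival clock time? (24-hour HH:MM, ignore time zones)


Depart: 11:51
Leg 1: +326 min -> 17:17
Layover: +220 min -> 20:57
Leg 2: +290 min -> 01:47
Total travel: 836 minutes = 13h 56m
Arrival: 01:47

01:47


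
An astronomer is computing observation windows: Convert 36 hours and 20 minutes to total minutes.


Hours: 36
Extra minutes: 20
Minutes per hour: 60
Hours to minutes: 36 x 60 = 2160
Total: 2160 + 20 = 2180

2180


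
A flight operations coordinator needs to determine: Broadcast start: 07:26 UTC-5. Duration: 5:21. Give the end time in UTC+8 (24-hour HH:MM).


Start: 07:26 in UTC-5
Step 1 - add duration:
  minutes: 26 + 21 = 47
  hours: 7 + 5 + 0 = 12
  end in UTC-5: 12:47
Step 2 - convert UTC-5 -> UTC+8:
  offset difference: 8 - (-5) = 13 hours
  12 + (13) = 25 -> mod 24 = 1
Result: 01:47 in UTC+8

01:47


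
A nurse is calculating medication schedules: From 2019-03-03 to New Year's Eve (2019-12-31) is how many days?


Start: March 03, 2019
End: December 31, 2019
Days left in March: 28
April: 30
May: 31
June: 30
July: 31
... plus remaining months
Sum of remaining months: 275
Total: 28 + 275 = 303

303


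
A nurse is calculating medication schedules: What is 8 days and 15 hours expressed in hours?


Days: 8
Extra hours: 15
Hours per day: 24
Days to hours: 8 x 24 = 192
Total: 192 + 15 = 207

207


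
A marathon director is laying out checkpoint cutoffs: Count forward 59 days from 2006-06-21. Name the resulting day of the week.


Start: 2006-06-21 (Wednesday)
Step 1 - find target date: add 59 days
  2006-06-21 + 59 days = 2006-08-19
Step 2 - day of week:
  59 mod 7 = 3
  Wednesday + 3 days -> Saturday
Result: Saturday (2006-08-19)

Saturday


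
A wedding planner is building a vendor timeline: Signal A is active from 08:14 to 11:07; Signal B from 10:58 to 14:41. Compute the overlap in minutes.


Interval A: [494, 667] minutes from midnight
Interval B: [658, 881] minutes from midnight
Overlap start = max(494, 658) = 658
Overlap end = min(667, 881) = 667
Overlap = 667 - 658 = 9 minutes

9


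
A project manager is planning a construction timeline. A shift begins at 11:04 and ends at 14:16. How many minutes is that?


Start time: 11:04 = 664 minutes from midnight
End time: 14:16 = 856 minutes from midnight
Difference: 856 - 664 = 192 minutes
That is 3 hours and 12 minutes

192


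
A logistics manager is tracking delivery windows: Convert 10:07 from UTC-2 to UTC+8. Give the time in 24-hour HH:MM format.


Local time: 10:07 at UTC-2 (offset -2h)
Target zone: UTC+8 (offset 8h)
Difference: 8 - (-2) = 10 hours
Calculation: 10 + (10) = 20
Result: 20:07

20:07


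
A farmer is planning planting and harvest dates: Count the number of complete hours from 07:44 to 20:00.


Start: 07:44
End: 20:00
Hour difference: 20 - 7 = 13 hours
Minute difference: 0 - 44 = -44 minutes
Total minutes: 736
Complete hours: 736 / 60 = 12 (remainder 16)

12


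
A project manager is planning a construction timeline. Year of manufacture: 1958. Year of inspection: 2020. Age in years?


Birth year: 1958
Current year: 2020
Age = current year - birth year
Age = 2020 - 1958 = 62

62


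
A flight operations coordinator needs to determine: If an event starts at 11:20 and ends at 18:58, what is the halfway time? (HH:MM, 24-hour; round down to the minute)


Start time: 11:20 = 680 minutes from midnight
End time: 18:58 = 1138 minutes from midnight
Sum: 680 + 1138 = 1818
Midpoint: 1818 / 2 = 909 minutes
Convert: 909 / 60 = 15 hours, 9 minutes
Result: 15:09

15:09


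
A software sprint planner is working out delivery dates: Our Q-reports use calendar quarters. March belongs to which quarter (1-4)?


Month: March (month 3)
Q1: January-March (months 1-3)
Q2: April-June (months 4-6)
Q3: July-September (months 7-9)
Q4: October-December (months 10-12)
Month 3 falls in Q1

1


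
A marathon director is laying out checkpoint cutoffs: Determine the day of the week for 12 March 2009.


Date: 2009-03-12
January 1, 2009 is a Thursday
Day of year: 71
Offset from Jan 1: 70 days
70 mod 7 = 0
Result: Thursday

Thursday


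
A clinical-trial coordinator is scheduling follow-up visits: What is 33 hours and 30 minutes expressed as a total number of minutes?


Hours: 33
Minutes: 30
Convert hours to minutes: 33 x 60 = 1980
Add remaining minutes: 1980 + 30 = 2010

2010


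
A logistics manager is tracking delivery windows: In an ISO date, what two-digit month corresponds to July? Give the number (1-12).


Calendar month order:
6. June
7. July <--
8. August
July is month number 7

7


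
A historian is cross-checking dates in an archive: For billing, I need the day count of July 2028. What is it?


Month: July
Year: 2028
July is a 31-day month
Total: 31 days

31


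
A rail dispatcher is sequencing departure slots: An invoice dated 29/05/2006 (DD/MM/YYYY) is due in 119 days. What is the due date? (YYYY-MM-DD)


Start: 2006-05-29
Adding 119 days
Days remaining in May: 2
After May: 117 days still to add
June 2006: 30 days, 87 remaining
July 2006: 31 days, 56 remaining
August 2006: 31 days, 25 remaining
September 2006 has 30 days, need 25
Result: 2006-09-25

2006-09-25


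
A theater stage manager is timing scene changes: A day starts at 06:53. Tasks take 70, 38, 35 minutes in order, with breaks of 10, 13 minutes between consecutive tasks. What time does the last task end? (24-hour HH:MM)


Start: 06:53 = 413 min from midnight
  after task 1 (70 min): 08:03
  after break (10 min): 08:13
  after task 2 (38 min): 08:51
  after break (13 min): 09:04
  after task 3 (35 min): 09:39
Total elapsed: 166 minutes
End time: 09:39

09:39


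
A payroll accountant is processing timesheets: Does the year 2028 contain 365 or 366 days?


Year: 2028
Check leap year rules:
Divisible by 4? Yes
Divisible by 100? No
2028 is a leap year
Days: 366

366


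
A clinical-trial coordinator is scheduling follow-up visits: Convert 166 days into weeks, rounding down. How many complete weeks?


Total days: 166
Days per week: 7
Division: 166 / 7 = 23 remainder 5
Complete weeks: 23
Remaining days: 5

23


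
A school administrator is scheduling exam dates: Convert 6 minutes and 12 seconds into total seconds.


Minutes: 6
Seconds: 12
Convert minutes to seconds: 6 x 60 = 360
Add remaining seconds: 360 + 12 = 372

372


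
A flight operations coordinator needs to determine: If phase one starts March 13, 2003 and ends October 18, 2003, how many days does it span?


Start date: 2003-03-13
End date: 2003-10-18
Mar 2003: +19 days
Apr 2003: +30 days
May 2003: +31 days
... (5 more months)
Total: 219 days

219


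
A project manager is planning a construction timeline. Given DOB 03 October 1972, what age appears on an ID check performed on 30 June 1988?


Birth: 1972-10-03
Reference: 1988-06-30
Year difference: 1988 - 1972 = 16
Has birthday (10-03) occurred by 06-30? No
Birthday not yet reached this year -> subtract 1
Age in full years: 15

15


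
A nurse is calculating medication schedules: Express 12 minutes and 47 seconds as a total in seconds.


Minutes: 12
Seconds: 47
Convert minutes to seconds: 12 x 60 = 720
Add remaining seconds: 720 + 47 = 767

767


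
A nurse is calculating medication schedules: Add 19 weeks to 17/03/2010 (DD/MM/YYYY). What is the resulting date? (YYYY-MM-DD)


Start: 2010-03-17
Weeks to add: 19
Convert to days: 19 x 7 = 133 days
Add 133 days to 2010-03-17
Result: 2010-07-28

2010-07-28


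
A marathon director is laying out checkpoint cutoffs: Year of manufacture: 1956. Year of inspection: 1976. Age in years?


Birth year: 1956
Current year: 1976
Age = current year - birth year
Age = 1976 - 1956 = 20

20


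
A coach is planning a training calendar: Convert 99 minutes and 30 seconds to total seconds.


Minutes: 99
Extra seconds: 30
Seconds per minute: 60
Minutes to seconds: 99 x 60 = 5940
Total: 5940 + 30 = 5970

5970


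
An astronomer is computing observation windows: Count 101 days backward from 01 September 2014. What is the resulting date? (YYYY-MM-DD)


Start: 2014-09-01
Subtracting 101 days
Days already passed in September: 1
After going back through September: 100 more days to subtract
August 2014: 31 days, 69 remaining
July 2014: 31 days, 38 remaining
June 2014: 30 days, 8 remaining
May 2014 has 31 days, need 8
Result: 2014-05-23

2014-05-23


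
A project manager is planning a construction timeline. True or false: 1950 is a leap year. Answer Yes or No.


Year: 1950
Divisible by 4? 1950 / 4 = 487.5 -> No
Not divisible by 4, so NOT a leap year

No


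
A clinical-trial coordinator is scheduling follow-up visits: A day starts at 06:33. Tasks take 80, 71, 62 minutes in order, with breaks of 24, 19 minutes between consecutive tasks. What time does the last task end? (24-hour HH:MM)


Start: 06:33 = 393 min from midnight
  after task 1 (80 min): 07:53
  after break (24 min): 08:17
  after task 2 (71 min): 09:28
  after break (19 min): 09:47
  after task 3 (62 min): 10:49
Total elapsed: 256 minutes
End time: 10:49

10:49


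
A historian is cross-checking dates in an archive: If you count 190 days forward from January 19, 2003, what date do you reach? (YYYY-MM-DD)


Start: 2003-01-19
Adding 190 days
Days remaining in January: 12
After January: 178 days still to add
February 2003: 28 days, 150 remaining
March 2003: 31 days, 119 remaining
April 2003: 30 days, 89 remaining
May 2003: 31 days, 58 remaining
Result: 2003-07-28

2003-07-28


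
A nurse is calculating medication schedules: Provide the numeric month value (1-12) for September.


Calendar month order:
8. August
9. September <--
10. October
September is month number 9

9


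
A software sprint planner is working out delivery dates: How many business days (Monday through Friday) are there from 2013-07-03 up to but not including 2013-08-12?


Start: 2013-07-03 (Wednesday)
End (exclusive): 2013-08-12 (Monday)
Total calendar days: 40
Full weeks: 40 // 7 = 5 -> 25 weekdays
Remaining 5 days starting on Wednesday:
  Wed(w), Thu(w), Fri(w), Sat(-), Sun(-) -> 3 weekdays
Total business days: 25 + 3 = 28

28


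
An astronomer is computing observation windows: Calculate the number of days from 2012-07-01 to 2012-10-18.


Start date: 2012-07-01
End date: 2012-10-18
Jul 2012: +31 days
Aug 2012: +31 days
Sep 2012: +30 days
Oct 2012: +17 days
Total: 109 days

109


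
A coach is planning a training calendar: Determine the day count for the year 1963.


Year: 1963
Check leap year rules:
Divisible by 4? No
1963 is not a leap year
Days: 365

365


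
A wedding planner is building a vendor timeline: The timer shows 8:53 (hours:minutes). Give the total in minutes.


Hours: 8
Minutes: 53
Convert hours to minutes: 8 x 60 = 480
Add remaining minutes: 480 + 53 = 533

533


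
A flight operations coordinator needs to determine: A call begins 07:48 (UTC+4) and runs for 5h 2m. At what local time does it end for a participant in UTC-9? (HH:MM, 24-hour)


Start: 07:48 in UTC+4
Step 1 - add duration:
  minutes: 48 + 2 = 50
  hours: 7 + 5 + 0 = 12
  end in UTC+4: 12:50
Step 2 - convert UTC+4 -> UTC-9:
  offset difference: -9 - (4) = -13 hours
  12 + (-13) = -1 -> mod 24 = 23
Result: 23:50 in UTC-9

23:50


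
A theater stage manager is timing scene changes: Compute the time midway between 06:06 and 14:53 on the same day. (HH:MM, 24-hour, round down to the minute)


Start time: 06:06 = 366 minutes from midnight
End time: 14:53 = 893 minutes from midnight
Sum: 366 + 893 = 1259
Midpoint: 1259 / 2 = 629 minutes
Convert: 629 / 60 = 10 hours, 29 minutes
Result: 10:29

10:29
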